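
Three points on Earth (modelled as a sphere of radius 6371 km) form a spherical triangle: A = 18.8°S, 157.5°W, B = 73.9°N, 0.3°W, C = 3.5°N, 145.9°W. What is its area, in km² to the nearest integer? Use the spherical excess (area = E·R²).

Side lengths (central angles): a = 1.7414, b = 0.4373, c = 2.1551 rad; semiperimeter s = 2.1669.
By l'Huilier's theorem, tan(E/4) = √[tan(s/2) tan((s−a)/2) tan((s−b)/2) tan((s−c)/2)], giving spherical excess E = 0.2118 rad.
Area = E·R² = 0.2118 × (6371)² ≈ 8598412 km².

8598412 km²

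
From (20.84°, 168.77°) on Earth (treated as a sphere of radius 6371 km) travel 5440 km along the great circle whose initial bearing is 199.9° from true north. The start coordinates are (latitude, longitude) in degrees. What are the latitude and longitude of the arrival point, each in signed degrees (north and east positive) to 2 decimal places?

-25.38°, 152.27°

Angular distance δ = d/R = 5440/6371 = 0.85387 rad; initial bearing θ = 3.4889 rad.
sin φ₂ = sin φ₁ cos δ + cos φ₁ sin δ cos θ = (0.3558)(0.6571) + (0.9346)(0.7538)(-0.9403) = -0.4287, so φ₂ = -25.38°.
Δλ = atan2(sin θ sin δ cos φ₁, cos δ − sin φ₁ sin φ₂) = atan2(-0.2398, 0.8096) = -16.500°.
λ₂ = 168.770° − 16.500° = 152.27°.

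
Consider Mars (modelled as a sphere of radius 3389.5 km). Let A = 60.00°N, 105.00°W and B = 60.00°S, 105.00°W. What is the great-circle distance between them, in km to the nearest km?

7099 km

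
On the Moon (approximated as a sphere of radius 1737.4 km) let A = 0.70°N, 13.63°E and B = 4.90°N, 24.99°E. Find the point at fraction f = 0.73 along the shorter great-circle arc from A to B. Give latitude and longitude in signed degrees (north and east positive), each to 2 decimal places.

3.78°, 21.91°

Central angle δ = 0.2111 rad. Interpolating on the sphere with fraction f = 0.73:
P = [sin((1−f)δ)·A + sin(fδ)·B] / sin δ = 0.2719·A + 0.7325·B in Cartesian coordinates,
giving P = (0.9257, 0.3724, 0.0659), i.e. latitude 3.78°, longitude 21.91°.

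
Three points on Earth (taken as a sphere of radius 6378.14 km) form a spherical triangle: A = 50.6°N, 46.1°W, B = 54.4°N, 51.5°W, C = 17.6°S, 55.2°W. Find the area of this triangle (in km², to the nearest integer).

Side lengths (central angles): a = 1.2579, b = 1.1985, c = 0.0876 rad; semiperimeter s = 1.2720.
By l'Huilier's theorem, tan(E/4) = √[tan(s/2) tan((s−a)/2) tan((s−b)/2) tan((s−c)/2)], giving spherical excess E = 0.0455 rad.
Area = E·R² = 0.0455 × (6378.14)² ≈ 1849347 km².

1849347 km²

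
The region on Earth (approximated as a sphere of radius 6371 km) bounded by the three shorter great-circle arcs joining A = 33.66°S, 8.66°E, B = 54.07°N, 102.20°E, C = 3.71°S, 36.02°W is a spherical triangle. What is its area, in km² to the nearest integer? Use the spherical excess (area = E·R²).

Side lengths (central angles): a = 2.0818, b = 0.8938, c = 2.0703 rad; semiperimeter s = 2.5229.
By l'Huilier's theorem, tan(E/4) = √[tan(s/2) tan((s−a)/2) tan((s−b)/2) tan((s−c)/2)], giving spherical excess E = 1.5695 rad.
Area = E·R² = 1.5695 × (6371)² ≈ 63707217 km².

63707217 km²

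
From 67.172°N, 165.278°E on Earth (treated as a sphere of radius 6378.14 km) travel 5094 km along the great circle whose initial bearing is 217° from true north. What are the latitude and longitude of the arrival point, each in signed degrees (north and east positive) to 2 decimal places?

Angular distance δ = d/R = 5094/6378.14 = 0.79867 rad; initial bearing θ = 3.7874 rad.
sin φ₂ = sin φ₁ cos δ + cos φ₁ sin δ cos θ = (0.9217)(0.6977) + (0.3880)(0.7164)(-0.7986) = 0.4210, so φ₂ = 24.90°.
Δλ = atan2(sin θ sin δ cos φ₁, cos δ − sin φ₁ sin φ₂) = atan2(-0.1673, 0.3096) = -28.382°.
λ₂ = 165.278° − 28.382° = 136.90°.

24.90°, 136.90°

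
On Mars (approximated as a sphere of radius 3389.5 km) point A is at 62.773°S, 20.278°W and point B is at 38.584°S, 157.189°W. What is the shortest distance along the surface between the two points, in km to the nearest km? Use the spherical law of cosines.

Let φ₁ = -1.0956 rad, φ₂ = -0.6734 rad, and Δλ = -2.3895 rad.
cos c = sin φ₁ sin φ₂ + cos φ₁ cos φ₂ cos Δλ = (-0.8892)(-0.6237) + (0.4575)(0.7817)(-0.7303) = 0.29338,
so c = arccos(0.29338) = 1.27304 rad.
Distance = R·c = 3389.5 × 1.2730 ≈ 4315 km.

4315 km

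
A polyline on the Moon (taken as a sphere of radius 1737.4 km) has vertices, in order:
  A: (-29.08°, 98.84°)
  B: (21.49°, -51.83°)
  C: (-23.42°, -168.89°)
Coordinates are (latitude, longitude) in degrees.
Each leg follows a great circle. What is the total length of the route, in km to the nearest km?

8332 km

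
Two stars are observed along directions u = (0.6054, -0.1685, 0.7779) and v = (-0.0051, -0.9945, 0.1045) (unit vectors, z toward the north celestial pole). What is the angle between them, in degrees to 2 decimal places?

75.77°

u·v = 0.2458; |u| = 1.0000, |v| = 1.0000.
cos θ = (u·v)/(|u||v|) = 0.2458, so θ = 75.77°.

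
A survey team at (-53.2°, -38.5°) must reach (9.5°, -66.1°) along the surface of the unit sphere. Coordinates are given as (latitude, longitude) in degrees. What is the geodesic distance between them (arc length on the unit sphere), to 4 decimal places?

1.1686

With latitudes φ₁ = -53.200°, φ₂ = 9.500° and longitude difference Δλ = -27.600°:
cos c = sin φ₁ sin φ₂ + cos φ₁ cos φ₂ cos Δλ = (-0.8007)(0.1650) + (0.5990)(0.9863)(0.8862) = 0.39142,
so c = arccos(0.39142) = 1.16862 rad.
On the unit sphere the arc length equals the central angle: 1.1686.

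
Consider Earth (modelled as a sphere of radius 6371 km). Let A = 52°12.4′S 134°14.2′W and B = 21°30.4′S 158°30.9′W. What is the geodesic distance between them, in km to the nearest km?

3999 km

Let φ₁ = -0.9112 rad, φ₂ = -0.3754 rad, and Δλ = -0.4237 rad.
cos c = sin φ₁ sin φ₂ + cos φ₁ cos φ₂ cos Δλ = (-0.7902)(-0.3666) + (0.6128)(0.9304)(0.9116) = 0.80943,
so c = arccos(0.80943) = 0.62762 rad.
Distance = R·c = 6371 × 0.6276 ≈ 3999 km.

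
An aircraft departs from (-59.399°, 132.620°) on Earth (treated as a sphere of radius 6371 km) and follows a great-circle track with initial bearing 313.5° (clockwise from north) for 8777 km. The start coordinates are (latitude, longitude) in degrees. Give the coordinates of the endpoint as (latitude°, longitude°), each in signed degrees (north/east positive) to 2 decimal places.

10.29°, 86.27°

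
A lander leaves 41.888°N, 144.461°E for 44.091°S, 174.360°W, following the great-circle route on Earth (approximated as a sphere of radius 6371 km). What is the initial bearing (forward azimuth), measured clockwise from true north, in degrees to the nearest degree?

With φ₁ = 0.7311, φ₂ = -0.7695, Δλ = 0.7187 rad, the forward-azimuth formula gives
θ = atan2( sin Δλ cos φ₂ , cos φ₁ sin φ₂ − sin φ₁ cos φ₂ cos Δλ ) = atan2(0.4729, -0.8789) = 151.72°.
So the initial bearing is 152°.

152°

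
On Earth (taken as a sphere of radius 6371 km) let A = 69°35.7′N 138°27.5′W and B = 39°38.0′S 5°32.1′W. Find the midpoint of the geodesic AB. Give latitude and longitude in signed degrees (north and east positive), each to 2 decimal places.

Central angle δ = 2.4666 rad. Interpolating on the sphere with fraction f = 0.5:
P = [sin((1−f)δ)·A + sin(fδ)·B] / sin δ = 1.5100·A + 1.5100·B in Cartesian coordinates,
giving P = (0.7634, -0.4613, 0.4521), i.e. latitude 26.88°, longitude -31.14°.

26.88°, -31.14°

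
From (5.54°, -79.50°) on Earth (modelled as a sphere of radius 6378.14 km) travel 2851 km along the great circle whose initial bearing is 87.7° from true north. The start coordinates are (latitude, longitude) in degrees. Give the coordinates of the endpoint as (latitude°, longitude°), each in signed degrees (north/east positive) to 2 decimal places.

5.99°, -53.76°

Angular distance δ = d/R = 2851/6378.14 = 0.44700 rad; initial bearing θ = 1.5307 rad.
sin φ₂ = sin φ₁ cos δ + cos φ₁ sin δ cos θ = (0.0965)(0.9017) + (0.9953)(0.4323)(0.0401) = 0.1043, so φ₂ = 5.99°.
Δλ = atan2(sin θ sin δ cos φ₁, cos δ − sin φ₁ sin φ₂) = atan2(0.4299, 0.8917) = 25.739°.
λ₂ = -79.500° + 25.739° = -53.76°.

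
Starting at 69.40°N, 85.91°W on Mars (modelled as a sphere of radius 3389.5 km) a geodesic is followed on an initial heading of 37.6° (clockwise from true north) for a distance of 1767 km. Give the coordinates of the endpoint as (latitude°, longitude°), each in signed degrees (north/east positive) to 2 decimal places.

Angular distance δ = d/R = 1767/3389.5 = 0.52132 rad; initial bearing θ = 0.6562 rad.
sin φ₂ = sin φ₁ cos δ + cos φ₁ sin δ cos θ = (0.9361)(0.8672) + (0.3518)(0.4980)(0.7923) = 0.9505, so φ₂ = 71.91°.
Δλ = atan2(sin θ sin δ cos φ₁, cos δ − sin φ₁ sin φ₂) = atan2(0.1069, -0.0226) = 101.938°.
λ₂ = -85.910° + 101.938° = 16.03°.

71.91°, 16.03°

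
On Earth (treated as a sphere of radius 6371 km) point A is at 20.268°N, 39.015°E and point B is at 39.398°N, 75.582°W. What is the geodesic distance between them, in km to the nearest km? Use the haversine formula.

With latitudes φ₁ = 20.268°, φ₂ = 39.398° and longitude difference Δλ = -114.597°:
Haversine: a = sin²(Δφ/2) + cos φ₁ cos φ₂ sin²(Δλ/2) = 0.0276 + (0.9381)(0.7728)(0.7081) = 0.54093.
Central angle c = 2·arcsin(√a) = 1.65275 rad.
Distance = R·c = 6371 × 1.6528 ≈ 10530 km.

10530 km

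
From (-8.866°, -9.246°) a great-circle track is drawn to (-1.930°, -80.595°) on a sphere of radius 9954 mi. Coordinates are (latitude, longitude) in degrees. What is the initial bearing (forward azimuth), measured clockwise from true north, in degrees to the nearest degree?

271°

Δλ = -71.349° = -1.2453 rad.
y = sin Δλ · cos φ₂ = (-0.9475)(0.9994) = -0.9469
x = cos φ₁ sin φ₂ − sin φ₁ cos φ₂ cos Δλ = (0.9881)(-0.0337) − (-0.1541)(0.9994)(0.3198) = 0.0160
θ = atan2(y, x) = -89.03°; adding 360° gives 271°.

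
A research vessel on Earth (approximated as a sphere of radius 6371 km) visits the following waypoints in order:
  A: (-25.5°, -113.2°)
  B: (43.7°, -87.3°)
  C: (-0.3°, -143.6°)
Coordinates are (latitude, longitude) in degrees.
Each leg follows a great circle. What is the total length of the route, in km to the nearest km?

15539 km

Leg A→B: central angle 1.2770 rad, distance 8135.9 km.
Leg B→C: central angle 1.1620 rad, distance 7403.1 km.
Total: 8135.9 + 7403.1 ≈ 15539 km.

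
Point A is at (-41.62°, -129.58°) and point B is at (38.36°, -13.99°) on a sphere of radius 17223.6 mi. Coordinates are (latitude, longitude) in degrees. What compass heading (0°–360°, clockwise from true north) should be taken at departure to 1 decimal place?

Δλ = 115.590° = 2.0174 rad.
y = sin Δλ · cos φ₂ = (0.9019)(0.7841) = 0.7072
x = cos φ₁ sin φ₂ − sin φ₁ cos φ₂ cos Δλ = (0.7476)(0.6206) − (-0.6642)(0.7841)(-0.4319) = 0.2390
θ = atan2(y, x) = 71.33°, so the bearing is 71.3°.

71.3°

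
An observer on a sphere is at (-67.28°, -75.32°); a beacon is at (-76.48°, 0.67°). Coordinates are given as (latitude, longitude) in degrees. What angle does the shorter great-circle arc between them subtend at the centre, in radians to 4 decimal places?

In radians: φ₁ = -1.1743, φ₂ = -1.3348, Δλ = 75.990° = 1.3263 rad.
cos c = sin φ₁ sin φ₂ + cos φ₁ cos φ₂ cos Δλ = (-0.9224)(-0.9723) + (0.3862)(0.2338)(0.2421) = 0.91870,
so c = arccos(0.91870) = 0.40602 rad.
So the angular separation is 0.4060 rad.

0.4060 rad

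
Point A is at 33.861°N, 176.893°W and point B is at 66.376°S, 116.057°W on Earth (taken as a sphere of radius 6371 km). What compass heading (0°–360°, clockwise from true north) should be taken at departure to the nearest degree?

Δλ = 60.836° = 1.0618 rad.
y = sin Δλ · cos φ₂ = (0.8732)(0.4007) = 0.3499
x = cos φ₁ sin φ₂ − sin φ₁ cos φ₂ cos Δλ = (0.8304)(-0.9162) − (0.5572)(0.4007)(0.4873) = -0.8696
θ = atan2(y, x) = 158.08°, so the bearing is 158°.

158°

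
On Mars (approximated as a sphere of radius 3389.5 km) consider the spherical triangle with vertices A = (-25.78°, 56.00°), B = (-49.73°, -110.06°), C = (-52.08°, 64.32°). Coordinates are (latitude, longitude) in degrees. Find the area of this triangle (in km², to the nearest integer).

1903616 km²

Side lengths (central angles): a = 1.3627, b = 0.4720, c = 1.8060 rad; semiperimeter s = 1.8204.
By l'Huilier's theorem, tan(E/4) = √[tan(s/2) tan((s−a)/2) tan((s−b)/2) tan((s−c)/2)], giving spherical excess E = 0.1657 rad.
Area = E·R² = 0.1657 × (3389.5)² ≈ 1903616 km².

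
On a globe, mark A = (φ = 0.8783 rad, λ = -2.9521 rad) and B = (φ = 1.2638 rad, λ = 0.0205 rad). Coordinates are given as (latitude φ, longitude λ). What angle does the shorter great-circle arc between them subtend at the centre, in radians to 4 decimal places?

Let φ₁ = 0.8783 rad, φ₂ = 1.2638 rad, and Δλ = 2.9726 rad.
cos c = sin φ₁ sin φ₂ + cos φ₁ cos φ₂ cos Δλ = (0.7697)(0.9532) + (0.6385)(0.3022)(-0.9858) = 0.54348,
so c = arccos(0.54348) = 0.99622 rad.
So the angular separation is 0.9962 rad.

0.9962 rad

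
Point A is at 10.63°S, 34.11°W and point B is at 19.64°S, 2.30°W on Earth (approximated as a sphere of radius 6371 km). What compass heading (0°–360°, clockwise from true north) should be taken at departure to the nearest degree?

110°

With φ₁ = -0.1855, φ₂ = -0.3428, Δλ = 0.5552 rad, the forward-azimuth formula gives
θ = atan2( sin Δλ cos φ₂ , cos φ₁ sin φ₂ − sin φ₁ cos φ₂ cos Δλ ) = atan2(0.4964, -0.1827) = 110.20°.
So the initial bearing is 110°.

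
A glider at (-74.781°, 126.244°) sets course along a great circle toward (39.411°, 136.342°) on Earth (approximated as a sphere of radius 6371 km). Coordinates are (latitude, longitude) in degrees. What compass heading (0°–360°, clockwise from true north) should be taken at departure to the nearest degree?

With φ₁ = -1.3052, φ₂ = 0.6879, Δλ = 0.1762 rad, the forward-azimuth formula gives
θ = atan2( sin Δλ cos φ₂ , cos φ₁ sin φ₂ − sin φ₁ cos φ₂ cos Δλ ) = atan2(0.1355, 0.9006) = 8.55°.
So the initial bearing is 9°.

9°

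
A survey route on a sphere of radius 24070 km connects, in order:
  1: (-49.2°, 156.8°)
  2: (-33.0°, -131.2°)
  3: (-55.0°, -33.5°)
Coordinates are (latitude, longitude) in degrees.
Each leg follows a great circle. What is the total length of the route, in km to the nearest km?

Leg 1→2: central angle 0.9501 rad, distance 22868.0 km.
Leg 2→3: central angle 1.1792 rad, distance 28382.7 km.
Total: 22868.0 + 28382.7 ≈ 51251 km.

51251 km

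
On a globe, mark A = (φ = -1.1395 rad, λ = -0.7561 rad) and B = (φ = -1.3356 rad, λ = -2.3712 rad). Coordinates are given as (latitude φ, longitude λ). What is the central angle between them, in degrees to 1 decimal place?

28.5°

With latitudes φ₁ = -65.289°, φ₂ = -76.524° and longitude difference Δλ = -92.538°:
cos c = sin φ₁ sin φ₂ + cos φ₁ cos φ₂ cos Δλ = (-0.9084)(-0.9725) + (0.4180)(0.2330)(-0.0443) = 0.87910,
so c = arccos(0.87910) = 0.49683 rad.
So the angular separation is 28.5°.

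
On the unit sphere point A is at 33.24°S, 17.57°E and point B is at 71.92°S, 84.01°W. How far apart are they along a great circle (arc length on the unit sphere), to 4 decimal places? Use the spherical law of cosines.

1.0827

Let φ₁ = -0.5801 rad, φ₂ = -1.2552 rad, and Δλ = -1.7729 rad.
cos c = sin φ₁ sin φ₂ + cos φ₁ cos φ₂ cos Δλ = (-0.5481)(-0.9506) + (0.8364)(0.3103)(-0.2007) = 0.46898,
so c = arccos(0.46898) = 1.08266 rad.
On the unit sphere the arc length equals the central angle: 1.0827.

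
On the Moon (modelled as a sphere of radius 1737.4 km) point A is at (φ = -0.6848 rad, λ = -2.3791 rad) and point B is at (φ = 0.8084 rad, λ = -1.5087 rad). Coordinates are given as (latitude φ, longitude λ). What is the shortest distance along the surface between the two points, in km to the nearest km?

2925 km

With latitudes φ₁ = -39.236°, φ₂ = 46.318° and longitude difference Δλ = 49.870°:
Haversine: a = sin²(Δφ/2) + cos φ₁ cos φ₂ sin²(Δλ/2) = 0.4612 + (0.7745)(0.6907)(0.1777) = 0.55632.
Central angle c = 2·arcsin(√a) = 1.68368 rad.
Distance = R·c = 1737.4 × 1.6837 ≈ 2925 km.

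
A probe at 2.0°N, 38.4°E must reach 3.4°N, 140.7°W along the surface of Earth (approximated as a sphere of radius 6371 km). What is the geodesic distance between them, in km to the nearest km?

Let φ₁ = 0.0349 rad, φ₂ = 0.0593 rad, and Δλ = -3.1259 rad.
cos c = sin φ₁ sin φ₂ + cos φ₁ cos φ₂ cos Δλ = (0.0349)(0.0593) + (0.9994)(0.9982)(-0.9999) = -0.99544,
so c = arccos(-0.99544) = 3.04605 rad.
Distance = R·c = 6371 × 3.0460 ≈ 19406 km.

19406 km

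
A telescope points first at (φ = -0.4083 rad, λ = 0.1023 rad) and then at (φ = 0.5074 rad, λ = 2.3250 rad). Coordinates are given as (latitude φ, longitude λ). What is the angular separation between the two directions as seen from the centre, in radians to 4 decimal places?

2.3180 rad

Let φ₁ = -0.4083 rad, φ₂ = 0.5074 rad, and Δλ = 2.2227 rad.
Haversine: a = sin²(Δφ/2) + cos φ₁ cos φ₂ sin²(Δλ/2) = 0.1954 + (0.9178)(0.8740)(0.8034) = 0.83980.
Central angle c = 2·arcsin(√a) = 2.31802 rad.
So the angular separation is 2.3180 rad.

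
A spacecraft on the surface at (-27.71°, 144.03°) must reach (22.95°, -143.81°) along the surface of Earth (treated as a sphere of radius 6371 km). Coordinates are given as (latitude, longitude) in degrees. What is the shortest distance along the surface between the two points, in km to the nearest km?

9571 km

Let φ₁ = -0.4836 rad, φ₂ = 0.4006 rad, and Δλ = 1.2594 rad.
cos c = sin φ₁ sin φ₂ + cos φ₁ cos φ₂ cos Δλ = (-0.4650)(0.3899) + (0.8853)(0.9208)(0.3064) = 0.06844,
so c = arccos(0.06844) = 1.50230 rad.
Distance = R·c = 6371 × 1.5023 ≈ 9571 km.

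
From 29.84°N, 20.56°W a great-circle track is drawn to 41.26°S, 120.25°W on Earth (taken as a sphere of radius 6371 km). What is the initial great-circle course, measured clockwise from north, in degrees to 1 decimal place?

235.5°

With φ₁ = 0.5208, φ₂ = -0.7201, Δλ = -1.7399 rad, the forward-azimuth formula gives
θ = atan2( sin Δλ cos φ₂ , cos φ₁ sin φ₂ − sin φ₁ cos φ₂ cos Δλ ) = atan2(-0.7410, -0.5091) = -124.49°.
Adding 360° brings this into [0°, 360°): 235.5°.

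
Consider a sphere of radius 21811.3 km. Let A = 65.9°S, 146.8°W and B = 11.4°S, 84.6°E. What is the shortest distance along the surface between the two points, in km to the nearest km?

35774 km

With latitudes φ₁ = -65.900°, φ₂ = -11.400° and longitude difference Δλ = -128.600°:
cos c = sin φ₁ sin φ₂ + cos φ₁ cos φ₂ cos Δλ = (-0.9128)(-0.1977) + (0.4083)(0.9803)(-0.6239) = -0.06929,
so c = arccos(-0.06929) = 1.64015 rad.
Distance = R·c = 21811.3 × 1.6401 ≈ 35774 km.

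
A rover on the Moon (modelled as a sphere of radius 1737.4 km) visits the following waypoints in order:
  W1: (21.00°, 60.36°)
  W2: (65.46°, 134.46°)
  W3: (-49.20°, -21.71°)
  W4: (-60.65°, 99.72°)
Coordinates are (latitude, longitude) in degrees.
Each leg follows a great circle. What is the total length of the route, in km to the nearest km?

Leg W1→W2: central angle 1.1238 rad, distance 1952.6 km.
Leg W2→W3: central angle 2.7844 rad, distance 4837.5 km.
Leg W3→W4: central angle 1.0555 rad, distance 1833.8 km.
Total: 1952.6 + 4837.5 + 1833.8 ≈ 8624 km.

8624 km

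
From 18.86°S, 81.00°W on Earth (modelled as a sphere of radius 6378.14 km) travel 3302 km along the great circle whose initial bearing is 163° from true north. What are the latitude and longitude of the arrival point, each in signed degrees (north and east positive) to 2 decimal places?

-46.78°, -68.80°

Angular distance δ = d/R = 3302/6378.14 = 0.51771 rad; initial bearing θ = 2.8449 rad.
sin φ₂ = sin φ₁ cos δ + cos φ₁ sin δ cos θ = (-0.3233)(0.8690) + (0.9463)(0.4949)(-0.9563) = -0.7288, so φ₂ = -46.78°.
Δλ = atan2(sin θ sin δ cos φ₁, cos δ − sin φ₁ sin φ₂) = atan2(0.1369, 0.6334) = 12.198°.
λ₂ = -81.000° + 12.198° = -68.80°.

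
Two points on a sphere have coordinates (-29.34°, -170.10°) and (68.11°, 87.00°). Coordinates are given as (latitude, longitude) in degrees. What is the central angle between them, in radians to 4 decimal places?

2.1261 rad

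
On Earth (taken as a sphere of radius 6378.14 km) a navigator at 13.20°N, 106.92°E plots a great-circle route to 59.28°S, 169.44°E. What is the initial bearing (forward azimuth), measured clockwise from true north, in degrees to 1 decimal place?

With φ₁ = 0.2304, φ₂ = -1.0346, Δλ = 1.0912 rad, the forward-azimuth formula gives
θ = atan2( sin Δλ cos φ₂ , cos φ₁ sin φ₂ − sin φ₁ cos φ₂ cos Δλ ) = atan2(0.4532, -0.8908) = 153.03°.
So the initial bearing is 153.0°.

153.0°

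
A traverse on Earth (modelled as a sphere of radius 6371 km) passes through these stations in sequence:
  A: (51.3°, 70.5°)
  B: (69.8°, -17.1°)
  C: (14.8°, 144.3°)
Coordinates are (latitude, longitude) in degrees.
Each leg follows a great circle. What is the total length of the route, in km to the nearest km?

Leg A→B: central angle 0.7355 rad, distance 4686.1 km.
Leg B→C: central angle 1.6475 rad, distance 10496.5 km.
Total: 4686.1 + 10496.5 ≈ 15183 km.

15183 km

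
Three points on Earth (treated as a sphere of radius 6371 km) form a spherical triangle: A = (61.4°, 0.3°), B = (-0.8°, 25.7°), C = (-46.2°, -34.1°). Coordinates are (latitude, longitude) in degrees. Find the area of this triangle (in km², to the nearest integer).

Side lengths (central angles): a = 1.2045, b = 1.9394, c = 1.1372 rad; semiperimeter s = 2.1405.
By l'Huilier's theorem, tan(E/4) = √[tan(s/2) tan((s−a)/2) tan((s−b)/2) tan((s−c)/2)], giving spherical excess E = 0.8897 rad.
Area = E·R² = 0.8897 × (6371)² ≈ 36110926 km².

36110926 km²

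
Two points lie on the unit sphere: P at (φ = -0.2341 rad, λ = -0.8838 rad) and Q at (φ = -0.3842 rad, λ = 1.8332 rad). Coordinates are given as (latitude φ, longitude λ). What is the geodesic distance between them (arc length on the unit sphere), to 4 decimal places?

2.3962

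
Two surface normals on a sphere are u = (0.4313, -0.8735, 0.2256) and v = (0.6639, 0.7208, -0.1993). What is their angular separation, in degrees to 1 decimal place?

112.8°

u·v = -0.3882; |u| = 1.0000, |v| = 1.0000.
cos θ = (u·v)/(|u||v|) = -0.3882, so θ = 112.8°.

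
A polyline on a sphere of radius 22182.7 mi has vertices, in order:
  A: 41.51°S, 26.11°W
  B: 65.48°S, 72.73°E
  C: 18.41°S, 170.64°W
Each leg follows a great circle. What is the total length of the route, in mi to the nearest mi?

54168 mi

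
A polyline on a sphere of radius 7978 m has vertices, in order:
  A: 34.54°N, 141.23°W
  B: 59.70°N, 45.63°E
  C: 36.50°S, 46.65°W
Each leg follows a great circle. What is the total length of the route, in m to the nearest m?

28903 m

Leg A→B: central angle 1.4938 rad, distance 11917.6 m.
Leg B→C: central angle 2.1290 rad, distance 16985.5 m.
Total: 11917.6 + 16985.5 ≈ 28903 m.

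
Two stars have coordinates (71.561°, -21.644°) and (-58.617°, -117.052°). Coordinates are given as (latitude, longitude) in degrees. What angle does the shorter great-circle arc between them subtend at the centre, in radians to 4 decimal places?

Let φ₁ = 1.2490 rad, φ₂ = -1.0231 rad, and Δλ = -1.6652 rad.
cos c = sin φ₁ sin φ₂ + cos φ₁ cos φ₂ cos Δλ = (0.9487)(-0.8537) + (0.3163)(0.5208)(-0.0942) = -0.82540,
so c = arccos(-0.82540) = 2.54171 rad.
So the angular separation is 2.5417 rad.

2.5417 rad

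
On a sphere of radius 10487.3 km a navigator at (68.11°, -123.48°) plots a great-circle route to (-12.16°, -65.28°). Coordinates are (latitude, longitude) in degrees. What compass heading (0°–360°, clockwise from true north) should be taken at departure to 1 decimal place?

Δλ = 58.200° = 1.0158 rad.
y = sin Δλ · cos φ₂ = (0.8499)(0.9776) = 0.8308
x = cos φ₁ sin φ₂ − sin φ₁ cos φ₂ cos Δλ = (0.3728)(-0.2106) − (0.9279)(0.9776)(0.5270) = -0.5565
θ = atan2(y, x) = 123.82°, so the bearing is 123.8°.

123.8°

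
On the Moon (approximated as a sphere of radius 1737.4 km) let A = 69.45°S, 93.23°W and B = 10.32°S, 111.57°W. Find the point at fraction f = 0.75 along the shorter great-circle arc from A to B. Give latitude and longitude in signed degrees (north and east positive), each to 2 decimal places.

Central angle δ = 1.0523 rad. Interpolating on the sphere with fraction f = 0.75:
P = [sin((1−f)δ)·A + sin(fδ)·B] / sin δ = 0.2994·A + 0.8172·B in Cartesian coordinates,
giving P = (-0.3015, -0.8526, -0.4268), i.e. latitude -25.26°, longitude -109.47°.

-25.26°, -109.47°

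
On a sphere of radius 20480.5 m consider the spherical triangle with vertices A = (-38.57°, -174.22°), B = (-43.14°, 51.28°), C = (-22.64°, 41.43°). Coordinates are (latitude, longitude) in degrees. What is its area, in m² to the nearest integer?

30849147 m²

Side lengths (central angles): a = 0.3851, b = 1.9245, c = 1.5443 rad; semiperimeter s = 1.9270.
By l'Huilier's theorem, tan(E/4) = √[tan(s/2) tan((s−a)/2) tan((s−b)/2) tan((s−c)/2)], giving spherical excess E = 0.0735 rad.
Area = E·R² = 0.0735 × (20480.5)² ≈ 30849147 m².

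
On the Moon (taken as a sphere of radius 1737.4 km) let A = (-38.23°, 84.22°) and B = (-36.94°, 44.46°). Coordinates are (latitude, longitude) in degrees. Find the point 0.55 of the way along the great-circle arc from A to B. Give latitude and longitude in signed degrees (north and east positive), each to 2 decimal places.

Central angle δ = 0.5461 rad. Interpolating on the sphere with fraction f = 0.55:
P = [sin((1−f)δ)·A + sin(fδ)·B] / sin δ = 0.4684·A + 0.5697·B in Cartesian coordinates,
giving P = (0.3620, 0.6850, -0.6322), i.e. latitude -39.21°, longitude 62.14°.

-39.21°, 62.14°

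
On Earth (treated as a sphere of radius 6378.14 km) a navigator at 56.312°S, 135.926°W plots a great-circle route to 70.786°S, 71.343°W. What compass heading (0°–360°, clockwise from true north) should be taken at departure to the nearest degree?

144°

With φ₁ = -0.9828, φ₂ = -1.2354, Δλ = 1.1272 rad, the forward-azimuth formula gives
θ = atan2( sin Δλ cos φ₂ , cos φ₁ sin φ₂ − sin φ₁ cos φ₂ cos Δλ ) = atan2(0.2972, -0.4062) = 143.81°.
So the initial bearing is 144°.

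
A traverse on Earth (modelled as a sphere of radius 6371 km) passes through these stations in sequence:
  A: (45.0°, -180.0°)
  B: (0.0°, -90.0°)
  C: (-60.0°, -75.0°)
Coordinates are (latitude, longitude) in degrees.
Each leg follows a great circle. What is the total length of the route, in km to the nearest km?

Leg A→B: central angle 1.5708 rad, distance 10007.5 km.
Leg B→C: central angle 1.0668 rad, distance 6796.3 km.
Total: 10007.5 + 6796.3 ≈ 16804 km.

16804 km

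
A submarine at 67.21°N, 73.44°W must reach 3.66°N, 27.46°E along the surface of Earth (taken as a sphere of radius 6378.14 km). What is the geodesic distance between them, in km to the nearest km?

10110 km

Let φ₁ = 1.1730 rad, φ₂ = 0.0639 rad, and Δλ = 1.7610 rad.
cos c = sin φ₁ sin φ₂ + cos φ₁ cos φ₂ cos Δλ = (0.9219)(0.0638) + (0.3874)(0.9980)(-0.1891) = -0.01425,
so c = arccos(-0.01425) = 1.58504 rad.
Distance = R·c = 6378.14 × 1.5850 ≈ 10110 km.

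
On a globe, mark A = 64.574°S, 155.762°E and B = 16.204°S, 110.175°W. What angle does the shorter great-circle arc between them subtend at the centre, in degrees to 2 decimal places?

77.13°

In radians: φ₁ = -1.1270, φ₂ = -0.2828, Δλ = 94.063° = 1.6417 rad.
cos c = sin φ₁ sin φ₂ + cos φ₁ cos φ₂ cos Δλ = (-0.9031)(-0.2791) + (0.4293)(0.9603)(-0.0709) = 0.22282,
so c = arccos(0.22282) = 1.34609 rad.
So the angular separation is 77.13°.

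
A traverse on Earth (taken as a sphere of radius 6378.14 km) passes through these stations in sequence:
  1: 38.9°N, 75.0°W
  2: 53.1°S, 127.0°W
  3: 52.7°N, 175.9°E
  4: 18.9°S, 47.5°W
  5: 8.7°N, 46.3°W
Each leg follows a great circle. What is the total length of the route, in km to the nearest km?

42125 km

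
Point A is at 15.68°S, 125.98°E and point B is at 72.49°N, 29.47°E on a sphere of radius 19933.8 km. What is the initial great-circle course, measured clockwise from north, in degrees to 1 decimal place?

With φ₁ = -0.2737, φ₂ = 1.2652, Δλ = -1.6844 rad, the forward-azimuth formula gives
θ = atan2( sin Δλ cos φ₂ , cos φ₁ sin φ₂ − sin φ₁ cos φ₂ cos Δλ ) = atan2(-0.2989, 0.9090) = -18.20°.
Adding 360° brings this into [0°, 360°): 341.8°.

341.8°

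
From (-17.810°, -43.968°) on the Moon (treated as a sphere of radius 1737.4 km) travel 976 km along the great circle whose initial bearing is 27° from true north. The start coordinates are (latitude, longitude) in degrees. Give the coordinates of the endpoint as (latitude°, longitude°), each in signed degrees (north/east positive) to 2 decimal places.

Angular distance δ = d/R = 976/1737.4 = 0.56176 rad; initial bearing θ = 0.4712 rad.
sin φ₂ = sin φ₁ cos δ + cos φ₁ sin δ cos θ = (-0.3059)(0.8463) + (0.9521)(0.5327)(0.8910) = 0.1930, so φ₂ = 11.13°.
Δλ = atan2(sin θ sin δ cos φ₁, cos δ − sin φ₁ sin φ₂) = atan2(0.2302, 0.9054) = 14.268°.
λ₂ = -43.968° + 14.268° = -29.70°.

11.13°, -29.70°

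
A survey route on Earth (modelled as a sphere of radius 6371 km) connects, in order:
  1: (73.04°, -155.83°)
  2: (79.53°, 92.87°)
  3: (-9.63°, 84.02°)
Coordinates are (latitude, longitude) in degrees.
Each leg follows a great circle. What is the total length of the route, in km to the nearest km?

12472 km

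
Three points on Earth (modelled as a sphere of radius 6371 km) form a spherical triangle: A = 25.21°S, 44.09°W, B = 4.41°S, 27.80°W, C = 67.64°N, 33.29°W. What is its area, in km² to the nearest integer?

Side lengths (central angles): a = 1.2593, b = 1.6266, c = 0.4542 rad; semiperimeter s = 1.6701.
By l'Huilier's theorem, tan(E/4) = √[tan(s/2) tan((s−a)/2) tan((s−b)/2) tan((s−c)/2)], giving spherical excess E = 0.2357 rad.
Area = E·R² = 0.2357 × (6371)² ≈ 9565291 km².

9565291 km²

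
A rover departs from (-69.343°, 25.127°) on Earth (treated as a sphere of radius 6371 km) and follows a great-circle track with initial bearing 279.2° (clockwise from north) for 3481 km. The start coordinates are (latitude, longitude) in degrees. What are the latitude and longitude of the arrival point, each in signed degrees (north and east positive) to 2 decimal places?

-50.37°, -28.40°

Angular distance δ = d/R = 3481/6371 = 0.54638 rad; initial bearing θ = 4.8730 rad.
sin φ₂ = sin φ₁ cos δ + cos φ₁ sin δ cos θ = (-0.9357)(0.8544) + (0.3528)(0.5196)(0.1599) = -0.7702, so φ₂ = -50.37°.
Δλ = atan2(sin θ sin δ cos φ₁, cos δ − sin φ₁ sin φ₂) = atan2(-0.1809, 0.1338) = -53.528°.
λ₂ = 25.127° − 53.528° = -28.40°.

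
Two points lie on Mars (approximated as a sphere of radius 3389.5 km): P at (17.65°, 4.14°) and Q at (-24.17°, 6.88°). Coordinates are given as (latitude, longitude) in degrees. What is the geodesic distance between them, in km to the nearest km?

In radians: φ₁ = 0.3081, φ₂ = -0.4218, Δλ = 2.740° = 0.0478 rad.
Haversine: a = sin²(Δφ/2) + cos φ₁ cos φ₂ sin²(Δλ/2) = 0.1274 + (0.9529)(0.9123)(0.0006) = 0.12788.
Central angle c = 2·arcsin(√a) = 0.73139 rad.
Distance = R·c = 3389.5 × 0.7314 ≈ 2479 km.

2479 km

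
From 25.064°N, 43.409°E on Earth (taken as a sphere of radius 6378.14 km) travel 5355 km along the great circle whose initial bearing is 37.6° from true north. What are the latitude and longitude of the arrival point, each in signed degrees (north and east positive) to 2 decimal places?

Angular distance δ = d/R = 5355/6378.14 = 0.83959 rad; initial bearing θ = 0.6562 rad.
sin φ₂ = sin φ₁ cos δ + cos φ₁ sin δ cos θ = (0.4236)(0.6678) + (0.9058)(0.7444)(0.7923) = 0.8171, so φ₂ = 54.80°.
Δλ = atan2(sin θ sin δ cos φ₁, cos δ − sin φ₁ sin φ₂) = atan2(0.4114, 0.3216) = 51.983°.
λ₂ = 43.409° + 51.983° = 95.39°.

54.80°, 95.39°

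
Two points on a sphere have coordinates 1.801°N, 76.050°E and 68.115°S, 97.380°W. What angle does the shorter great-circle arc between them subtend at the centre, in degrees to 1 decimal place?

Let φ₁ = 0.0314 rad, φ₂ = -1.1888 rad, and Δλ = -3.0269 rad.
Haversine: a = sin²(Δφ/2) + cos φ₁ cos φ₂ sin²(Δλ/2) = 0.3283 + (0.9995)(0.3727)(0.9967) = 0.69964.
Central angle c = 2·arcsin(√a) = 1.98152 rad.
So the angular separation is 113.5°.

113.5°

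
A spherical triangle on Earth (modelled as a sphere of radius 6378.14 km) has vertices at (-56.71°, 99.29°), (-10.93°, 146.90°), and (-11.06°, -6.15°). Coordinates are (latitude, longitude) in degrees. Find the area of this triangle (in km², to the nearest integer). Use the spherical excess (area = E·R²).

21125927 km²

Side lengths (central angles): a = 2.5368, b = 1.5539, c = 1.0218 rad; semiperimeter s = 2.5562.
By l'Huilier's theorem, tan(E/4) = √[tan(s/2) tan((s−a)/2) tan((s−b)/2) tan((s−c)/2)], giving spherical excess E = 0.5193 rad.
Area = E·R² = 0.5193 × (6378.14)² ≈ 21125927 km².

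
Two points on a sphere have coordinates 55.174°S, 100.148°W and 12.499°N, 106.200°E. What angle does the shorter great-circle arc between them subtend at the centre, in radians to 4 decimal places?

2.3149 rad

With latitudes φ₁ = -55.174°, φ₂ = 12.499° and longitude difference Δλ = -153.652°:
Haversine: a = sin²(Δφ/2) + cos φ₁ cos φ₂ sin²(Δλ/2) = 0.3101 + (0.5711)(0.9763)(0.9481) = 0.83864.
Central angle c = 2·arcsin(√a) = 2.31487 rad.
So the angular separation is 2.3149 rad.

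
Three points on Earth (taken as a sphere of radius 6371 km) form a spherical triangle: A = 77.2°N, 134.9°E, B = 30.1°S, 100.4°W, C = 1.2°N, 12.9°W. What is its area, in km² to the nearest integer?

Side lengths (central angles): a = 1.5436, b = 1.7386, c = 2.2120 rad; semiperimeter s = 2.7471.
By l'Huilier's theorem, tan(E/4) = √[tan(s/2) tan((s−a)/2) tan((s−b)/2) tan((s−c)/2)], giving spherical excess E = 2.4986 rad.
Area = E·R² = 2.4986 × (6371)² ≈ 101415536 km².

101415536 km²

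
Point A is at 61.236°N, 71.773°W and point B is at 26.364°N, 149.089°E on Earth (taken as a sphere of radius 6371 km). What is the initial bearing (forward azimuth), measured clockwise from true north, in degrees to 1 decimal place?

Δλ = -139.138° = -2.4284 rad.
y = sin Δλ · cos φ₂ = (-0.6542)(0.8960) = -0.5862
x = cos φ₁ sin φ₂ − sin φ₁ cos φ₂ cos Δλ = (0.4812)(0.4441) − (0.8766)(0.8960)(-0.7563) = 0.8077
θ = atan2(y, x) = -35.97°; adding 360° gives 324.0°.

324.0°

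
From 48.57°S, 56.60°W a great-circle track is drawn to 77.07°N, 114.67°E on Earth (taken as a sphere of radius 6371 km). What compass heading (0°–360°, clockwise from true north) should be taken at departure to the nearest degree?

4°

With φ₁ = -0.8477, φ₂ = 1.3451, Δλ = 2.9892 rad, the forward-azimuth formula gives
θ = atan2( sin Δλ cos φ₂ , cos φ₁ sin φ₂ − sin φ₁ cos φ₂ cos Δλ ) = atan2(0.0340, 0.4791) = 4.05°.
So the initial bearing is 4°.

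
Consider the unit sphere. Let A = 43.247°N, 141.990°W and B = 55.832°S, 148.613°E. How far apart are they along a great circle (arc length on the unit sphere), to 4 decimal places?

2.0075

In radians: φ₁ = 0.7548, φ₂ = -0.9745, Δλ = -69.397° = -1.2112 rad.
cos c = sin φ₁ sin φ₂ + cos φ₁ cos φ₂ cos Δλ = (0.6851)(-0.8274) + (0.7284)(0.5616)(0.3519) = -0.42293,
so c = arccos(-0.42293) = 2.00747 rad.
On the unit sphere the arc length equals the central angle: 2.0075.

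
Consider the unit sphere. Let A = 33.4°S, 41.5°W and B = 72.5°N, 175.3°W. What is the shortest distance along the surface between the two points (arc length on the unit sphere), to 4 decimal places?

2.3445

In radians: φ₁ = -0.5829, φ₂ = 1.2654, Δλ = -133.800° = -2.3353 rad.
cos c = sin φ₁ sin φ₂ + cos φ₁ cos φ₂ cos Δλ = (-0.5505)(0.9537) + (0.8348)(0.3007)(-0.6921) = -0.69876,
so c = arccos(-0.69876) = 2.34446 rad.
On the unit sphere the arc length equals the central angle: 2.3445.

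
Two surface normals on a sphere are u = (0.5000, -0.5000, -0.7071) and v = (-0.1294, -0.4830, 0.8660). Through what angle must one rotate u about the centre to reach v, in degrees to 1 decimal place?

u·v = -0.4355; |u| = 1.0000, |v| = 1.0000.
cos θ = (u·v)/(|u||v|) = -0.4356, so θ = 115.8°.

115.8°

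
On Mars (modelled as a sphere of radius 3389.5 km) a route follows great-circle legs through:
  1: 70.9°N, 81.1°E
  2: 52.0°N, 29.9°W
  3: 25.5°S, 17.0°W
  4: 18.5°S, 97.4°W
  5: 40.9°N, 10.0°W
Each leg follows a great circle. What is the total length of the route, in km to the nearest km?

17744 km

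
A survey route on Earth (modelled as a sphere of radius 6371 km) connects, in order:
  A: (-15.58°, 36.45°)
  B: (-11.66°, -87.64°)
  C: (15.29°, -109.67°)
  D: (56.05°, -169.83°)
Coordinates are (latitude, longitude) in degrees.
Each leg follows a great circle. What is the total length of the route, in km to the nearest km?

23781 km

Leg A→B: central angle 2.0652 rad, distance 13157.2 km.
Leg B→C: central angle 0.6051 rad, distance 3855.3 km.
Leg C→D: central angle 1.0624 rad, distance 6768.4 km.
Total: 13157.2 + 3855.3 + 6768.4 ≈ 23781 km.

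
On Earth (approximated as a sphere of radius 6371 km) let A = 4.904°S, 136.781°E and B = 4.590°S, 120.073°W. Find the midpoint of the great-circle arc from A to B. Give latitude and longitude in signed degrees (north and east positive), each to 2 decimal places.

-7.61°, -171.63°

Central angle δ = 1.7916 rad. Interpolating on the sphere with fraction f = 0.5:
P = [sin((1−f)δ)·A + sin(fδ)·B] / sin δ = 0.8001·A + 0.8001·B in Cartesian coordinates,
giving P = (-0.9806, -0.1443, -0.1324), i.e. latitude -7.61°, longitude -171.63°.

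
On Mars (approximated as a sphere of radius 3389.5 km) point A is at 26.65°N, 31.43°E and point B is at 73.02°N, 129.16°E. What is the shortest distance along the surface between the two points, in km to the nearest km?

With latitudes φ₁ = 26.650°, φ₂ = 73.020° and longitude difference Δλ = 97.730°:
cos c = sin φ₁ sin φ₂ + cos φ₁ cos φ₂ cos Δλ = (0.4485)(0.9564) + (0.8938)(0.2920)(-0.1345) = 0.39388,
so c = arccos(0.39388) = 1.16595 rad.
Distance = R·c = 3389.5 × 1.1659 ≈ 3952 km.

3952 km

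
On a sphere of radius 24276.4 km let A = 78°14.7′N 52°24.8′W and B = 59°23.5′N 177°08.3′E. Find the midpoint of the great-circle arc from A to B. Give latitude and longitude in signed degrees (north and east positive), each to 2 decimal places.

77.51°, -160.51°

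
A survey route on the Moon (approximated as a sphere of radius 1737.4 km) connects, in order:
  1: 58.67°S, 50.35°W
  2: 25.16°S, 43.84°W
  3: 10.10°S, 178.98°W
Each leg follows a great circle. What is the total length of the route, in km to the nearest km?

4781 km

Leg 1→2: central angle 0.5903 rad, distance 1025.6 km.
Leg 2→3: central angle 2.1617 rad, distance 3755.7 km.
Total: 1025.6 + 3755.7 ≈ 4781 km.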